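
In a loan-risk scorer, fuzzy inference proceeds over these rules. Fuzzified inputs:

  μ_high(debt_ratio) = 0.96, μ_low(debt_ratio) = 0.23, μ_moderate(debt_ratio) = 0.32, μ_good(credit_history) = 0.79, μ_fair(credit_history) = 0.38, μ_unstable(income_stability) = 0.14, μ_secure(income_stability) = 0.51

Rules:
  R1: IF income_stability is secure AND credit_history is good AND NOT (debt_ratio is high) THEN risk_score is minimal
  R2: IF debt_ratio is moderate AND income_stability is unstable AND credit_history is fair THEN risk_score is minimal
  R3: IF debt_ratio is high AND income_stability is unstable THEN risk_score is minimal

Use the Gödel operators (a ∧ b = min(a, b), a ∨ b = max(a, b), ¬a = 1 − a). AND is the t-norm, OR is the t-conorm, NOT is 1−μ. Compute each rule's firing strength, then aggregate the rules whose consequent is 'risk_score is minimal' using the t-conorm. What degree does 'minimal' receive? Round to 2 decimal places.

R1: secure=0.51, good=0.79, ¬high=1−0.96=0.04; AND[min(a, b)] → w = 0.04
R2: moderate=0.32, unstable=0.14, fair=0.38; AND[min(a, b)] → w = 0.14
R3: high=0.96, unstable=0.14; AND[min(a, b)] → w = 0.14
Rules with consequent 'minimal': {R1, R2, R3} → strengths 0.04, 0.14, 0.14
Aggregate via t-conorm [max(a, b)]: 0.14

0.14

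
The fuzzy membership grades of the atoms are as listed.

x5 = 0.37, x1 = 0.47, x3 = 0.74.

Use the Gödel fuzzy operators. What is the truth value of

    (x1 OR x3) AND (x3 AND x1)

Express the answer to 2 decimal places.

0.47

x1 OR x3 = max(a, b) on (0.47, 0.74) = 0.74
x3 AND x1 = min(a, b) on (0.74, 0.47) = 0.47
(x1 OR x3) AND (x3 AND x1) = min(a, b) on (0.74, 0.47) = 0.47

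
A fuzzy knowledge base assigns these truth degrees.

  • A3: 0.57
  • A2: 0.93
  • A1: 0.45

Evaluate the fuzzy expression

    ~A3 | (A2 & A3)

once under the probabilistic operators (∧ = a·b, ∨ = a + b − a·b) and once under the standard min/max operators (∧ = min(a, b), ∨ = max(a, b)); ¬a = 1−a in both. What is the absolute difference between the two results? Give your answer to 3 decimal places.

0.162

Under probabilistic:
  ~A3 = 1 − 0.5700 = 0.4300
  A2 & A3 = a·b on (0.9300, 0.5700) = 0.5301
  ~A3 | (A2 & A3) = a + b − a·b on (0.4300, 0.5301) = 0.7322
  → value = 0.7322
Under standard min/max:
  ~A3 = 1 − 0.57 = 0.43
  A2 & A3 = min(a, b) on (0.93, 0.57) = 0.57
  ~A3 | (A2 & A3) = max(a, b) on (0.43, 0.57) = 0.57
  → value = 0.5700
|0.7322 − 0.5700| = 0.162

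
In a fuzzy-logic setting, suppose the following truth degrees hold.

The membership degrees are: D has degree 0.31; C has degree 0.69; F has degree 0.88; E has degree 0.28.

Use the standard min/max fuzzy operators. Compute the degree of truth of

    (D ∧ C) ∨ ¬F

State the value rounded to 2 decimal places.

D ∧ C = min(a, b) on (0.31, 0.69) = 0.31
¬F = 1 − 0.88 = 0.12
(D ∧ C) ∨ ¬F = max(a, b) on (0.31, 0.12) = 0.31

0.31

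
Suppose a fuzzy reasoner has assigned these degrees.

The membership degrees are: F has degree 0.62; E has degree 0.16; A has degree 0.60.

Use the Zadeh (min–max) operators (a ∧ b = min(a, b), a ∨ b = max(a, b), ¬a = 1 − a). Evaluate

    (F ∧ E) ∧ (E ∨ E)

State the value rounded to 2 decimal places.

F ∧ E = min(a, b) on (0.62, 0.16) = 0.16
E ∨ E = max(a, b) on (0.16, 0.16) = 0.16
(F ∧ E) ∧ (E ∨ E) = min(a, b) on (0.16, 0.16) = 0.16

0.16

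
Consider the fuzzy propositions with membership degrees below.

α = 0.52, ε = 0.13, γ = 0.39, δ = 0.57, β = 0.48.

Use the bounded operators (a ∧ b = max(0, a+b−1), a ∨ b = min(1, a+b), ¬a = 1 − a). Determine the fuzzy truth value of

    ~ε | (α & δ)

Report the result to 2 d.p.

~ε = 1 − 0.13 = 0.87
α & δ = max(0, a+b−1) on (0.52, 0.57) = 0.09
~ε | (α & δ) = min(1, a+b) on (0.87, 0.09) = 0.96

0.96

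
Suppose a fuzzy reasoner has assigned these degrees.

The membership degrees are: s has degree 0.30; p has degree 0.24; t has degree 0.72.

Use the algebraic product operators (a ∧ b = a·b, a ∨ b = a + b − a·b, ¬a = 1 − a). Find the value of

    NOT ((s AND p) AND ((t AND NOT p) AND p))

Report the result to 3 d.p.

s AND p = a·b on (0.3000, 0.2400) = 0.0720
NOT p = 1 − 0.2400 = 0.7600
t AND NOT p = a·b on (0.7200, 0.7600) = 0.5472
(t AND NOT p) AND p = a·b on (0.5472, 0.2400) = 0.1313
(s AND p) AND ((t AND NOT p) AND p) = a·b on (0.0720, 0.1313) = 0.0095
NOT ((s AND p) AND ((t AND NOT p) AND p)) = 1 − 0.0095 = 0.9905

0.991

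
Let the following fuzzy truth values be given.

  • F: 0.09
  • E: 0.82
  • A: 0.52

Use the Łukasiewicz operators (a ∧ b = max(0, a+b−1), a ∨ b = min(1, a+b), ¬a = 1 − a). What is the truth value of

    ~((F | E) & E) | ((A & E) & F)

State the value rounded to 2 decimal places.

0.27

F | E = min(1, a+b) on (0.09, 0.82) = 0.91
(F | E) & E = max(0, a+b−1) on (0.91, 0.82) = 0.73
~((F | E) & E) = 1 − 0.73 = 0.27
A & E = max(0, a+b−1) on (0.52, 0.82) = 0.34
(A & E) & F = max(0, a+b−1) on (0.34, 0.09) = 0.00
~((F | E) & E) | ((A & E) & F) = min(1, a+b) on (0.27, 0.00) = 0.27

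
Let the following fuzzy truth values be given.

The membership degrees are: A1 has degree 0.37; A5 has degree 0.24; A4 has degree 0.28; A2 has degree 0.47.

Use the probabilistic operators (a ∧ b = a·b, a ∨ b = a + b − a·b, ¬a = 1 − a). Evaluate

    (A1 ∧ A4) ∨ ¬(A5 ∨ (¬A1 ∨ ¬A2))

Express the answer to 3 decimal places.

0.222

A1 ∧ A4 = a·b on (0.3700, 0.2800) = 0.1036
¬A1 = 1 − 0.3700 = 0.6300
¬A2 = 1 − 0.4700 = 0.5300
¬A1 ∨ ¬A2 = a + b − a·b on (0.6300, 0.5300) = 0.8261
A5 ∨ (¬A1 ∨ ¬A2) = a + b − a·b on (0.2400, 0.8261) = 0.8678
¬(A5 ∨ (¬A1 ∨ ¬A2)) = 1 − 0.8678 = 0.1322
(A1 ∧ A4) ∨ ¬(A5 ∨ (¬A1 ∨ ¬A2)) = a + b − a·b on (0.1036, 0.1322) = 0.2221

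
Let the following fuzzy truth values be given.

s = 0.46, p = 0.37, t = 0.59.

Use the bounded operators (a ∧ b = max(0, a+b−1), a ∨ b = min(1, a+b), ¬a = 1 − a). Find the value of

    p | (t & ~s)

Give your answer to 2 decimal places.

~s = 1 − 0.46 = 0.54
t & ~s = max(0, a+b−1) on (0.59, 0.54) = 0.13
p | (t & ~s) = min(1, a+b) on (0.37, 0.13) = 0.50

0.50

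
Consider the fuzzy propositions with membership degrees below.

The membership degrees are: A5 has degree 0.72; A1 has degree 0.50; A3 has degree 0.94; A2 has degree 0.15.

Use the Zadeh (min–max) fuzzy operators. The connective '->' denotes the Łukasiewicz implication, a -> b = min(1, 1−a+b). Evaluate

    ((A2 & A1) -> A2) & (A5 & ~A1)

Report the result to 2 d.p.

A2 & A1 = min(a, b) on (0.15, 0.50) = 0.15
(A2 & A1) -> A2  [Łukasiewicz: min(1, 1−a+b)] with a=0.15, b=0.15 → 1.00
~A1 = 1 − 0.50 = 0.50
A5 & ~A1 = min(a, b) on (0.72, 0.50) = 0.50
((A2 & A1) -> A2) & (A5 & ~A1) = min(a, b) on (1.00, 0.50) = 0.50

0.50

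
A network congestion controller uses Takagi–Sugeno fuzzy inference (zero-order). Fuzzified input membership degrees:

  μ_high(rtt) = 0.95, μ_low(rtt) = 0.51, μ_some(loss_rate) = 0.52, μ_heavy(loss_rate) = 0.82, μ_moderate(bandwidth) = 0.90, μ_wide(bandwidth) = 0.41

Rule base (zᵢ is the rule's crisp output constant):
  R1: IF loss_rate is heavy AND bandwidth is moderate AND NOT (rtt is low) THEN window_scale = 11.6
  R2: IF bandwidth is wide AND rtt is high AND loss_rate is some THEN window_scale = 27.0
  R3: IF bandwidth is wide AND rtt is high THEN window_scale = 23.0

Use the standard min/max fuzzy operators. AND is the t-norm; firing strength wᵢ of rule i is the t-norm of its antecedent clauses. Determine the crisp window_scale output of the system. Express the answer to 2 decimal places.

19.99

R1 (z=11.6): heavy=0.82, moderate=0.90, ¬low=1−0.51=0.49; AND[min(a, b)] → w = 0.49
R2 (z=27.0): wide=0.41, high=0.95, some=0.52; AND[min(a, b)] → w = 0.41
R3 (z=23.0): wide=0.41, high=0.95; AND[min(a, b)] → w = 0.41
Weighted average = (0.49·11.6 + 0.41·27.0 + 0.41·23.0) / (0.49 + 0.41 + 0.41)
  = 26.1840 / 1.3100 = 19.99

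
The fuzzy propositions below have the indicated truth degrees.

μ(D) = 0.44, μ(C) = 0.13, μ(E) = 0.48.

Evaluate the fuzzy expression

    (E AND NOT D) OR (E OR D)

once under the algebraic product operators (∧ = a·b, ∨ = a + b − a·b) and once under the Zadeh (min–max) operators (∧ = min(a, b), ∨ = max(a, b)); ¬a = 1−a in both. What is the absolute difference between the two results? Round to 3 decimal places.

0.307

Under algebraic product:
  NOT D = 1 − 0.4400 = 0.5600
  E AND NOT D = a·b on (0.4800, 0.5600) = 0.2688
  E OR D = a + b − a·b on (0.4800, 0.4400) = 0.7088
  (E AND NOT D) OR (E OR D) = a + b − a·b on (0.2688, 0.7088) = 0.7871
  → value = 0.7871
Under Zadeh (min–max):
  NOT D = 1 − 0.44 = 0.56
  E AND NOT D = min(a, b) on (0.48, 0.56) = 0.48
  E OR D = max(a, b) on (0.48, 0.44) = 0.48
  (E AND NOT D) OR (E OR D) = max(a, b) on (0.48, 0.48) = 0.48
  → value = 0.4800
|0.7871 − 0.4800| = 0.307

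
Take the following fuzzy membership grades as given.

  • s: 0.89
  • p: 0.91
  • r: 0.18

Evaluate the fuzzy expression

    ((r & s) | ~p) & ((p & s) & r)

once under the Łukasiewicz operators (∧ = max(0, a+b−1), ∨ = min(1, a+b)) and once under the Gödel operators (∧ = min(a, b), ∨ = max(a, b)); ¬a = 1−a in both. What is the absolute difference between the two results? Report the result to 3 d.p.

0.180

Under Łukasiewicz:
  r & s = max(0, a+b−1) on (0.18, 0.89) = 0.07
  ~p = 1 − 0.91 = 0.09
  (r & s) | ~p = min(1, a+b) on (0.07, 0.09) = 0.16
  p & s = max(0, a+b−1) on (0.91, 0.89) = 0.80
  (p & s) & r = max(0, a+b−1) on (0.80, 0.18) = 0.00
  ((r & s) | ~p) & ((p & s) & r) = max(0, a+b−1) on (0.16, 0.00) = 0.00
  → value = 0.0000
Under Gödel:
  r & s = min(a, b) on (0.18, 0.89) = 0.18
  ~p = 1 − 0.91 = 0.09
  (r & s) | ~p = max(a, b) on (0.18, 0.09) = 0.18
  p & s = min(a, b) on (0.91, 0.89) = 0.89
  (p & s) & r = min(a, b) on (0.89, 0.18) = 0.18
  ((r & s) | ~p) & ((p & s) & r) = min(a, b) on (0.18, 0.18) = 0.18
  → value = 0.1800
|0.0000 − 0.1800| = 0.180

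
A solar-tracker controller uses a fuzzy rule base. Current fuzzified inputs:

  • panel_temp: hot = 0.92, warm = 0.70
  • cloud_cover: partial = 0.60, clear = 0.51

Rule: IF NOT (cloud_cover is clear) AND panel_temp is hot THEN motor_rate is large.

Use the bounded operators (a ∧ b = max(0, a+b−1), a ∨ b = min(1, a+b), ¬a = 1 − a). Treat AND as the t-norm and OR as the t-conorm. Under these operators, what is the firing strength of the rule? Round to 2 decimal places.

0.41

firing strength: ¬clear=1−0.51=0.49, hot=0.92; AND[max(0, a+b−1)] → w = 0.41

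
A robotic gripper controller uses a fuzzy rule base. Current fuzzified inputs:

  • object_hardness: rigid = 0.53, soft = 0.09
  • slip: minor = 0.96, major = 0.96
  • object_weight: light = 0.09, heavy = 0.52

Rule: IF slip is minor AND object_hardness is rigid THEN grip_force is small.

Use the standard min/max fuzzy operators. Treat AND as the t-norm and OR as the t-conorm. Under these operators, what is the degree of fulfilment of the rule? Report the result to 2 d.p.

0.53

firing strength: minor=0.96, rigid=0.53; AND[min(a, b)] → w = 0.53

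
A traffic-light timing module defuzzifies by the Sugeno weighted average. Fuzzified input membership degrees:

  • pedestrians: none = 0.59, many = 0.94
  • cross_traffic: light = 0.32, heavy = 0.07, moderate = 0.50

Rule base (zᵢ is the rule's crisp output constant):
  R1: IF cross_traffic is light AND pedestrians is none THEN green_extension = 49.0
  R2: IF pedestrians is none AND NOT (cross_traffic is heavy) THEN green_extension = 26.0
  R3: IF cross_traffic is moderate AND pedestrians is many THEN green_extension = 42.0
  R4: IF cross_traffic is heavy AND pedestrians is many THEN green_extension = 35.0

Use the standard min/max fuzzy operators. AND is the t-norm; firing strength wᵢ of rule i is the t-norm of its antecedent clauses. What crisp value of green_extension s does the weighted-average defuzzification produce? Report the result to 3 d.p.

36.804

R1 (z=49.0): light=0.32, none=0.59; AND[min(a, b)] → w = 0.32
R2 (z=26.0): none=0.59, ¬heavy=1−0.07=0.93; AND[min(a, b)] → w = 0.59
R3 (z=42.0): moderate=0.50, many=0.94; AND[min(a, b)] → w = 0.50
R4 (z=35.0): heavy=0.07, many=0.94; AND[min(a, b)] → w = 0.07
Weighted average = (0.32·49.0 + 0.59·26.0 + 0.50·42.0 + 0.07·35.0) / (0.32 + 0.59 + 0.50 + 0.07)
  = 54.4700 / 1.4800 = 36.804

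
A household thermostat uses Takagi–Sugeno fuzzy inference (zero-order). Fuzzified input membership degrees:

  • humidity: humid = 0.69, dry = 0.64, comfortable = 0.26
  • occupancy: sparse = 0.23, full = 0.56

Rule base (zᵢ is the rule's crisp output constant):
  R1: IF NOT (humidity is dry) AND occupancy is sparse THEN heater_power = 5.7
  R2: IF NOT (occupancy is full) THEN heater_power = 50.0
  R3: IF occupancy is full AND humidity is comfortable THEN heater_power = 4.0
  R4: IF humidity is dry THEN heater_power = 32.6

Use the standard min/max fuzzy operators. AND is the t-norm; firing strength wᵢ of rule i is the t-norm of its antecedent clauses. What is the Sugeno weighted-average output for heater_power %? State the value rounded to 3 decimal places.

R1 (z=5.7): ¬dry=1−0.64=0.36, sparse=0.23; AND[min(a, b)] → w = 0.23
R2 (z=50.0): ¬full=1−0.56=0.44 → w = 0.44
R3 (z=4.0): full=0.56, comfortable=0.26; AND[min(a, b)] → w = 0.26
R4 (z=32.6): dry=0.64 → w = 0.64
Weighted average = (0.23·5.7 + 0.44·50.0 + 0.26·4.0 + 0.64·32.6) / (0.23 + 0.44 + 0.26 + 0.64)
  = 45.2150 / 1.5700 = 28.799

28.799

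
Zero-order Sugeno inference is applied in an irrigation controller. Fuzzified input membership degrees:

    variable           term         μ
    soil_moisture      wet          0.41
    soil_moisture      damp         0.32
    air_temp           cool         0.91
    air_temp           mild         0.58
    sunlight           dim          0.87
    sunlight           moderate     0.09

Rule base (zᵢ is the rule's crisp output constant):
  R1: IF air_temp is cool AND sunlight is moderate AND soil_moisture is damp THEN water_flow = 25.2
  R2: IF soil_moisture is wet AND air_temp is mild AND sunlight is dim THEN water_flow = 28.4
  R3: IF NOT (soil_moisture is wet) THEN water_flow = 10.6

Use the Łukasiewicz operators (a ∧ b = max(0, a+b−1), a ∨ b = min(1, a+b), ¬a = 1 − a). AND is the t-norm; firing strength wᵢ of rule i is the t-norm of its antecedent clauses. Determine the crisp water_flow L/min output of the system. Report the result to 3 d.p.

10.600

R1 (z=25.2): cool=0.91, moderate=0.09, damp=0.32; AND[max(0, a+b−1)] → w = 0.00
R2 (z=28.4): wet=0.41, mild=0.58, dim=0.87; AND[max(0, a+b−1)] → w = 0.00
R3 (z=10.6): ¬wet=1−0.41=0.59 → w = 0.59
Weighted average = (0.00·25.2 + 0.00·28.4 + 0.59·10.6) / (0.00 + 0.00 + 0.59)
  = 6.2540 / 0.5900 = 10.600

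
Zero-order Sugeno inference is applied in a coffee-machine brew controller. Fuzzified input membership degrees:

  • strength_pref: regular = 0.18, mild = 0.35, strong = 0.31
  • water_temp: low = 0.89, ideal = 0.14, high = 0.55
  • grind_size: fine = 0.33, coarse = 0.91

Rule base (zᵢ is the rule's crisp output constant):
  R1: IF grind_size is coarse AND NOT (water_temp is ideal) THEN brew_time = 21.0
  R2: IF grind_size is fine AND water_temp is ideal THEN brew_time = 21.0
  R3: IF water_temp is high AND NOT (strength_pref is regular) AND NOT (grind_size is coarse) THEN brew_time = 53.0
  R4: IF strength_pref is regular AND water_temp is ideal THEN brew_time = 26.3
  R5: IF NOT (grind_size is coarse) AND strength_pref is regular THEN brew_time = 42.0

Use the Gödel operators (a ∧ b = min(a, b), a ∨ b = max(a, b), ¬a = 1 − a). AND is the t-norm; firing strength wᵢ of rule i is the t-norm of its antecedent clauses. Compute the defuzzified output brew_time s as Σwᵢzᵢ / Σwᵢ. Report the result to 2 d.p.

25.18

R1 (z=21.0): coarse=0.91, ¬ideal=1−0.14=0.86; AND[min(a, b)] → w = 0.86
R2 (z=21.0): fine=0.33, ideal=0.14; AND[min(a, b)] → w = 0.14
R3 (z=53.0): high=0.55, ¬regular=1−0.18=0.82, ¬coarse=1−0.91=0.09; AND[min(a, b)] → w = 0.09
R4 (z=26.3): regular=0.18, ideal=0.14; AND[min(a, b)] → w = 0.14
R5 (z=42.0): ¬coarse=1−0.91=0.09, regular=0.18; AND[min(a, b)] → w = 0.09
Weighted average = (0.86·21.0 + 0.14·21.0 + 0.09·53.0 + 0.14·26.3 + 0.09·42.0) / (0.86 + 0.14 + 0.09 + 0.14 + 0.09)
  = 33.2320 / 1.3200 = 25.18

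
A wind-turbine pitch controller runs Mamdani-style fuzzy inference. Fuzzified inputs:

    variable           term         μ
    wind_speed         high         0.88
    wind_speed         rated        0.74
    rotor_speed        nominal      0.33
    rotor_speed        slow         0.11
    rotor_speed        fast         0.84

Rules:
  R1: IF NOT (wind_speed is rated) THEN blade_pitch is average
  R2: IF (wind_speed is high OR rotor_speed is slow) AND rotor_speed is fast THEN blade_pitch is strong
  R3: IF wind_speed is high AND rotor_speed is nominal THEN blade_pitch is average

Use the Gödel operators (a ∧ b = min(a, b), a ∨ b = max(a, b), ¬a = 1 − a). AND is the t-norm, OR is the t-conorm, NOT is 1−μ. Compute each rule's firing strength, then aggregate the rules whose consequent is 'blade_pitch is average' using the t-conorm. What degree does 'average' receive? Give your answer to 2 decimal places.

R1: ¬rated=1−0.74=0.26 → w = 0.26
R2: (high=0.88 OR slow=0.11) = 0.88; AND[min(a, b)] with fast=0.84 → w = 0.84
R3: high=0.88, nominal=0.33; AND[min(a, b)] → w = 0.33
Rules with consequent 'average': {R1, R3} → strengths 0.26, 0.33
Aggregate via t-conorm [max(a, b)]: 0.33

0.33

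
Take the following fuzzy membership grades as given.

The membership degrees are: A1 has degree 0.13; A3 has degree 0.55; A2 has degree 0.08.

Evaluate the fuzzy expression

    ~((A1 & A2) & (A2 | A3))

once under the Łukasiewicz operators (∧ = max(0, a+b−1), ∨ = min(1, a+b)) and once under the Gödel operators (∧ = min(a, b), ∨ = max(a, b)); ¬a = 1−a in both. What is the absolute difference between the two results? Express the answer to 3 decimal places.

0.080

Under Łukasiewicz:
  A1 & A2 = max(0, a+b−1) on (0.13, 0.08) = 0.00
  A2 | A3 = min(1, a+b) on (0.08, 0.55) = 0.63
  (A1 & A2) & (A2 | A3) = max(0, a+b−1) on (0.00, 0.63) = 0.00
  ~((A1 & A2) & (A2 | A3)) = 1 − 0.00 = 1.00
  → value = 1.0000
Under Gödel:
  A1 & A2 = min(a, b) on (0.13, 0.08) = 0.08
  A2 | A3 = max(a, b) on (0.08, 0.55) = 0.55
  (A1 & A2) & (A2 | A3) = min(a, b) on (0.08, 0.55) = 0.08
  ~((A1 & A2) & (A2 | A3)) = 1 − 0.08 = 0.92
  → value = 0.9200
|1.0000 − 0.9200| = 0.080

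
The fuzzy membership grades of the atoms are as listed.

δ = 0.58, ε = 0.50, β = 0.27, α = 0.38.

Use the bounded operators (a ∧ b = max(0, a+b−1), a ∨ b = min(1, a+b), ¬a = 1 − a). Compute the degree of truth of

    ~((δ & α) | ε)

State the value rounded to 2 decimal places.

δ & α = max(0, a+b−1) on (0.58, 0.38) = 0.00
(δ & α) | ε = min(1, a+b) on (0.00, 0.50) = 0.50
~((δ & α) | ε) = 1 − 0.50 = 0.50

0.50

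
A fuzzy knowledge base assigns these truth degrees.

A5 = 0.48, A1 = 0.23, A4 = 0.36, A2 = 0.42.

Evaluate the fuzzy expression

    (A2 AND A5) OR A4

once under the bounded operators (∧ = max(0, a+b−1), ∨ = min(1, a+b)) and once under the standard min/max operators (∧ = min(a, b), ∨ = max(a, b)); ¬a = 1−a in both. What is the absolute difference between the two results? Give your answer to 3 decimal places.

0.060

Under bounded:
  A2 AND A5 = max(0, a+b−1) on (0.42, 0.48) = 0.00
  (A2 AND A5) OR A4 = min(1, a+b) on (0.00, 0.36) = 0.36
  → value = 0.3600
Under standard min/max:
  A2 AND A5 = min(a, b) on (0.42, 0.48) = 0.42
  (A2 AND A5) OR A4 = max(a, b) on (0.42, 0.36) = 0.42
  → value = 0.4200
|0.3600 − 0.4200| = 0.060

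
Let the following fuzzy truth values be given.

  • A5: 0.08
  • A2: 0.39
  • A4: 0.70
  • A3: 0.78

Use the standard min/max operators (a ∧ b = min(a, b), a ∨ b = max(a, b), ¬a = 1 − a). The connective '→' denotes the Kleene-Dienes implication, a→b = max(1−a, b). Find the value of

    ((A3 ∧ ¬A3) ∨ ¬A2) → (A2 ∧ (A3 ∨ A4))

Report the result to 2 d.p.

¬A3 = 1 − 0.78 = 0.22
A3 ∧ ¬A3 = min(a, b) on (0.78, 0.22) = 0.22
¬A2 = 1 − 0.39 = 0.61
(A3 ∧ ¬A3) ∨ ¬A2 = max(a, b) on (0.22, 0.61) = 0.61
A3 ∨ A4 = max(a, b) on (0.78, 0.70) = 0.78
A2 ∧ (A3 ∨ A4) = min(a, b) on (0.39, 0.78) = 0.39
((A3 ∧ ¬A3) ∨ ¬A2) → (A2 ∧ (A3 ∨ A4))  [Kleene-Dienes: max(1−a, b)] with a=0.61, b=0.39 → 0.39

0.39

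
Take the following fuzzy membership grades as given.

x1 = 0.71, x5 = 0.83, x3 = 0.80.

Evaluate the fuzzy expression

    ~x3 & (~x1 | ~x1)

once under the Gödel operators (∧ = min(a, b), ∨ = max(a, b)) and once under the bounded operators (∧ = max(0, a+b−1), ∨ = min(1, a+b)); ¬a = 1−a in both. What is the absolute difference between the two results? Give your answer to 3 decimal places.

Under Gödel:
  ~x3 = 1 − 0.80 = 0.20
  ~x1 = 1 − 0.71 = 0.29
  ~x1 = 1 − 0.71 = 0.29
  ~x1 | ~x1 = max(a, b) on (0.29, 0.29) = 0.29
  ~x3 & (~x1 | ~x1) = min(a, b) on (0.20, 0.29) = 0.20
  → value = 0.2000
Under bounded:
  ~x3 = 1 − 0.80 = 0.20
  ~x1 = 1 − 0.71 = 0.29
  ~x1 = 1 − 0.71 = 0.29
  ~x1 | ~x1 = min(1, a+b) on (0.29, 0.29) = 0.58
  ~x3 & (~x1 | ~x1) = max(0, a+b−1) on (0.20, 0.58) = 0.00
  → value = 0.0000
|0.2000 − 0.0000| = 0.200

0.200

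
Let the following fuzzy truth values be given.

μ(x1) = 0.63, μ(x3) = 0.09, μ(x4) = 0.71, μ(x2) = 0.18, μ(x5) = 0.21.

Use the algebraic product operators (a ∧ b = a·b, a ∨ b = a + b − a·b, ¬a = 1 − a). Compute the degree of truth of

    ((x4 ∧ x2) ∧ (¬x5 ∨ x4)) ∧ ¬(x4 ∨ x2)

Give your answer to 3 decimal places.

x4 ∧ x2 = a·b on (0.7100, 0.1800) = 0.1278
¬x5 = 1 − 0.2100 = 0.7900
¬x5 ∨ x4 = a + b − a·b on (0.7900, 0.7100) = 0.9391
(x4 ∧ x2) ∧ (¬x5 ∨ x4) = a·b on (0.1278, 0.9391) = 0.1200
x4 ∨ x2 = a + b − a·b on (0.7100, 0.1800) = 0.7622
¬(x4 ∨ x2) = 1 − 0.7622 = 0.2378
((x4 ∧ x2) ∧ (¬x5 ∨ x4)) ∧ ¬(x4 ∨ x2) = a·b on (0.1200, 0.2378) = 0.0285

0.029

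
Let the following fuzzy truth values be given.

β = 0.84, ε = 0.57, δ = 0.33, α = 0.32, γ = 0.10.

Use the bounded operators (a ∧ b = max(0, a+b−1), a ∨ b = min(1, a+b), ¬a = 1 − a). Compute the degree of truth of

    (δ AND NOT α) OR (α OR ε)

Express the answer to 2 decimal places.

NOT α = 1 − 0.32 = 0.68
δ AND NOT α = max(0, a+b−1) on (0.33, 0.68) = 0.01
α OR ε = min(1, a+b) on (0.32, 0.57) = 0.89
(δ AND NOT α) OR (α OR ε) = min(1, a+b) on (0.01, 0.89) = 0.90

0.90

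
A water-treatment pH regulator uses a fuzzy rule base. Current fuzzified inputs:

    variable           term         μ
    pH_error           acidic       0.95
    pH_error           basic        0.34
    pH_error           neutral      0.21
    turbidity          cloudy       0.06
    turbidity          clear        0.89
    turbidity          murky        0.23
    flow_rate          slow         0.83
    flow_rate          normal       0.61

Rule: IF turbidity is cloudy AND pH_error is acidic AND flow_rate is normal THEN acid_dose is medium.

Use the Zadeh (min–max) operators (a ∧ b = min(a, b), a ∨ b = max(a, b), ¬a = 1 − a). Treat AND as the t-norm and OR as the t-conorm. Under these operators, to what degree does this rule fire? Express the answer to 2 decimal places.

0.06

firing strength: cloudy=0.06, acidic=0.95, normal=0.61; AND[min(a, b)] → w = 0.06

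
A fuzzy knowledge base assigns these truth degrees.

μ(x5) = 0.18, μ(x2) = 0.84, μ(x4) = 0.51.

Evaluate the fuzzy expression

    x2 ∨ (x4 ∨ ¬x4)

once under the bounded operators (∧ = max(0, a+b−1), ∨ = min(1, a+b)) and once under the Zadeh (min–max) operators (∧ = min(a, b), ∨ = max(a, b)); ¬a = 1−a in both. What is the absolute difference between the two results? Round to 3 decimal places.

0.160

Under bounded:
  ¬x4 = 1 − 0.51 = 0.49
  x4 ∨ ¬x4 = min(1, a+b) on (0.51, 0.49) = 1.00
  x2 ∨ (x4 ∨ ¬x4) = min(1, a+b) on (0.84, 1.00) = 1.00
  → value = 1.0000
Under Zadeh (min–max):
  ¬x4 = 1 − 0.51 = 0.49
  x4 ∨ ¬x4 = max(a, b) on (0.51, 0.49) = 0.51
  x2 ∨ (x4 ∨ ¬x4) = max(a, b) on (0.84, 0.51) = 0.84
  → value = 0.8400
|1.0000 − 0.8400| = 0.160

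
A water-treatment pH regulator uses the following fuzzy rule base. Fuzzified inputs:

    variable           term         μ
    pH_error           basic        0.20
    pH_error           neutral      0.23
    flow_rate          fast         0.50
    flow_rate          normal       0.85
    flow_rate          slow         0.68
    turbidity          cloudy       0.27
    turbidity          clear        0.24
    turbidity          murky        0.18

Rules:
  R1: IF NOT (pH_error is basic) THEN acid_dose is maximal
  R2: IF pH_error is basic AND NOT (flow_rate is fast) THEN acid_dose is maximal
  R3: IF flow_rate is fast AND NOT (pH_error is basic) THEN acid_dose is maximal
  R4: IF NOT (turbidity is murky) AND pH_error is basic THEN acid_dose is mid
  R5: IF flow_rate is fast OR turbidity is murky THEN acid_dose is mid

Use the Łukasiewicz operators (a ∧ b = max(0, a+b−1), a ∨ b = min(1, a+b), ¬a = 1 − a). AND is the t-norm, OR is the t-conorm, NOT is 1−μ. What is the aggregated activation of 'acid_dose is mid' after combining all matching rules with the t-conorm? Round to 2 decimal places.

R1: ¬basic=1−0.20=0.80 → w = 0.80
R2: basic=0.20, ¬fast=1−0.50=0.50; AND[max(0, a+b−1)] → w = 0.00
R3: fast=0.50, ¬basic=1−0.20=0.80; AND[max(0, a+b−1)] → w = 0.30
R4: ¬murky=1−0.18=0.82, basic=0.20; AND[max(0, a+b−1)] → w = 0.02
R5: fast=0.50, murky=0.18; OR[min(1, a+b)] → w = 0.68
Rules with consequent 'mid': {R4, R5} → strengths 0.02, 0.68
Aggregate via t-conorm [min(1, a+b)]: 0.70

0.70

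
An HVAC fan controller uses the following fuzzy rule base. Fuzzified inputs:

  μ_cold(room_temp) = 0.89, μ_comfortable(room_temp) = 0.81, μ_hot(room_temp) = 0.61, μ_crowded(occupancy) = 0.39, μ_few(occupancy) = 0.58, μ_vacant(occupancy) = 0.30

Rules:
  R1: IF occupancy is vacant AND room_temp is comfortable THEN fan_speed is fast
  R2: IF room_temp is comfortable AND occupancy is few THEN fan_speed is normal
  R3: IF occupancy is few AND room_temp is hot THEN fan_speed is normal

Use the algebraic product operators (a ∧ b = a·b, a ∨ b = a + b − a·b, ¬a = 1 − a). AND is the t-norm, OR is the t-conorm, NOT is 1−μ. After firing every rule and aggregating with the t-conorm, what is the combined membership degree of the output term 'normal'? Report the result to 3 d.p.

0.657

R1: vacant=0.30, comfortable=0.81; AND[a·b] → w = 0.2430
R2: comfortable=0.81, few=0.58; AND[a·b] → w = 0.4698
R3: few=0.58, hot=0.61; AND[a·b] → w = 0.3538
Rules with consequent 'normal': {R2, R3} → strengths 0.4698, 0.3538
Aggregate via t-conorm [a + b − a·b]: 0.6574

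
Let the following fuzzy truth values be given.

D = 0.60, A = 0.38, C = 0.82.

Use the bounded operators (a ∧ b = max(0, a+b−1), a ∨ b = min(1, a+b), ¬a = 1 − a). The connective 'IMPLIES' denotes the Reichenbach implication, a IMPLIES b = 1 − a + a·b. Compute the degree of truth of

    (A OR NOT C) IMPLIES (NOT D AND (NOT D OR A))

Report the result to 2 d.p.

NOT C = 1 − 0.82 = 0.18
A OR NOT C = min(1, a+b) on (0.38, 0.18) = 0.56
NOT D = 1 − 0.60 = 0.40
NOT D = 1 − 0.60 = 0.40
NOT D OR A = min(1, a+b) on (0.40, 0.38) = 0.78
NOT D AND (NOT D OR A) = max(0, a+b−1) on (0.40, 0.78) = 0.18
(A OR NOT C) IMPLIES (NOT D AND (NOT D OR A))  [Reichenbach: 1 − a + a·b] with a=0.56, b=0.18 → 0.54

0.54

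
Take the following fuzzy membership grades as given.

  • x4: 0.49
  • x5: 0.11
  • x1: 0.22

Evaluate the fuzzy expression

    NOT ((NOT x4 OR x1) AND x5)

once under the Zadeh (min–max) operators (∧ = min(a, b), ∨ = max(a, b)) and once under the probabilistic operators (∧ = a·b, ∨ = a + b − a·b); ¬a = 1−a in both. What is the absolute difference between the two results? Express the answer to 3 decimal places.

Under Zadeh (min–max):
  NOT x4 = 1 − 0.49 = 0.51
  NOT x4 OR x1 = max(a, b) on (0.51, 0.22) = 0.51
  (NOT x4 OR x1) AND x5 = min(a, b) on (0.51, 0.11) = 0.11
  NOT ((NOT x4 OR x1) AND x5) = 1 − 0.11 = 0.89
  → value = 0.8900
Under probabilistic:
  NOT x4 = 1 − 0.4900 = 0.5100
  NOT x4 OR x1 = a + b − a·b on (0.5100, 0.2200) = 0.6178
  (NOT x4 OR x1) AND x5 = a·b on (0.6178, 0.1100) = 0.0680
  NOT ((NOT x4 OR x1) AND x5) = 1 − 0.0680 = 0.9320
  → value = 0.9320
|0.8900 − 0.9320| = 0.042

0.042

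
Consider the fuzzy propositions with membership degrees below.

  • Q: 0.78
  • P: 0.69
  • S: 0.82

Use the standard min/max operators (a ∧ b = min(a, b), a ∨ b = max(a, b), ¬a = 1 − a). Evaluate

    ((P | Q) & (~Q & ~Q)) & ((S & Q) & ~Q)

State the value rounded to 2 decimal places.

0.22

P | Q = max(a, b) on (0.69, 0.78) = 0.78
~Q = 1 − 0.78 = 0.22
~Q = 1 − 0.78 = 0.22
~Q & ~Q = min(a, b) on (0.22, 0.22) = 0.22
(P | Q) & (~Q & ~Q) = min(a, b) on (0.78, 0.22) = 0.22
S & Q = min(a, b) on (0.82, 0.78) = 0.78
~Q = 1 − 0.78 = 0.22
(S & Q) & ~Q = min(a, b) on (0.78, 0.22) = 0.22
((P | Q) & (~Q & ~Q)) & ((S & Q) & ~Q) = min(a, b) on (0.22, 0.22) = 0.22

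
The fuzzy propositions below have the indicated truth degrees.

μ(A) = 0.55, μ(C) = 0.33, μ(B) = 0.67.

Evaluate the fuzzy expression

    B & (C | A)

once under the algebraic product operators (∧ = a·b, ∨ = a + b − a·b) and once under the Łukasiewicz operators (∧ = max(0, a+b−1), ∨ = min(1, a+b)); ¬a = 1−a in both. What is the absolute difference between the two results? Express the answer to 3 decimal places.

Under algebraic product:
  C | A = a + b − a·b on (0.3300, 0.5500) = 0.6985
  B & (C | A) = a·b on (0.6700, 0.6985) = 0.4680
  → value = 0.4680
Under Łukasiewicz:
  C | A = min(1, a+b) on (0.33, 0.55) = 0.88
  B & (C | A) = max(0, a+b−1) on (0.67, 0.88) = 0.55
  → value = 0.5500
|0.4680 − 0.5500| = 0.082

0.082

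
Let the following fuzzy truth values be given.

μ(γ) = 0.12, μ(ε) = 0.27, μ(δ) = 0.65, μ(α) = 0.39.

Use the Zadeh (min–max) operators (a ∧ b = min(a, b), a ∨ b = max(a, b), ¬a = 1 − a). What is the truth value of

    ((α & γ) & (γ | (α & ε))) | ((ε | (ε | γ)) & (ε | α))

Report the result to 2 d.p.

0.27

α & γ = min(a, b) on (0.39, 0.12) = 0.12
α & ε = min(a, b) on (0.39, 0.27) = 0.27
γ | (α & ε) = max(a, b) on (0.12, 0.27) = 0.27
(α & γ) & (γ | (α & ε)) = min(a, b) on (0.12, 0.27) = 0.12
ε | γ = max(a, b) on (0.27, 0.12) = 0.27
ε | (ε | γ) = max(a, b) on (0.27, 0.27) = 0.27
ε | α = max(a, b) on (0.27, 0.39) = 0.39
(ε | (ε | γ)) & (ε | α) = min(a, b) on (0.27, 0.39) = 0.27
((α & γ) & (γ | (α & ε))) | ((ε | (ε | γ)) & (ε | α)) = max(a, b) on (0.12, 0.27) = 0.27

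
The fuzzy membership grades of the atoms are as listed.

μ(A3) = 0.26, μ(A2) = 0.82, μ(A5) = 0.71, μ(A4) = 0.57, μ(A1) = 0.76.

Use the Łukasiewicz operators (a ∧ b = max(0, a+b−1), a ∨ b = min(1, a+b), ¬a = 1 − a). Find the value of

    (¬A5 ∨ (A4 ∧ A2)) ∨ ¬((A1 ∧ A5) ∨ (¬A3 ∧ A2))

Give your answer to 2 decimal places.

0.68

¬A5 = 1 − 0.71 = 0.29
A4 ∧ A2 = max(0, a+b−1) on (0.57, 0.82) = 0.39
¬A5 ∨ (A4 ∧ A2) = min(1, a+b) on (0.29, 0.39) = 0.68
A1 ∧ A5 = max(0, a+b−1) on (0.76, 0.71) = 0.47
¬A3 = 1 − 0.26 = 0.74
¬A3 ∧ A2 = max(0, a+b−1) on (0.74, 0.82) = 0.56
(A1 ∧ A5) ∨ (¬A3 ∧ A2) = min(1, a+b) on (0.47, 0.56) = 1.00
¬((A1 ∧ A5) ∨ (¬A3 ∧ A2)) = 1 − 1.00 = 0.00
(¬A5 ∨ (A4 ∧ A2)) ∨ ¬((A1 ∧ A5) ∨ (¬A3 ∧ A2)) = min(1, a+b) on (0.68, 0.00) = 0.68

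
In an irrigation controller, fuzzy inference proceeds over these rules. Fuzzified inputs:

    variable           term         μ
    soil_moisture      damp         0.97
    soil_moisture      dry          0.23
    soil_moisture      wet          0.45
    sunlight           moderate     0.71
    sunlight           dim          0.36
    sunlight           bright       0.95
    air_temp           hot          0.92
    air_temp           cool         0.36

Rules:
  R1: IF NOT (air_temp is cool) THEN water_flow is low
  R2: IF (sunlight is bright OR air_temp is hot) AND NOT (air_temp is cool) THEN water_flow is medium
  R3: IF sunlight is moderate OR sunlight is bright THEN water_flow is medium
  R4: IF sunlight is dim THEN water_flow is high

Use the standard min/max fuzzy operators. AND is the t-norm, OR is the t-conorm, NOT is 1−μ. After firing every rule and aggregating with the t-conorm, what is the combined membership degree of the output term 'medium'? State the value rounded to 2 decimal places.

0.95

R1: ¬cool=1−0.36=0.64 → w = 0.64
R2: (bright=0.95 OR hot=0.92) = 0.95; AND[min(a, b)] with ¬cool=1−0.36=0.64 → w = 0.64
R3: moderate=0.71, bright=0.95; OR[max(a, b)] → w = 0.95
R4: dim=0.36 → w = 0.36
Rules with consequent 'medium': {R2, R3} → strengths 0.64, 0.95
Aggregate via t-conorm [max(a, b)]: 0.95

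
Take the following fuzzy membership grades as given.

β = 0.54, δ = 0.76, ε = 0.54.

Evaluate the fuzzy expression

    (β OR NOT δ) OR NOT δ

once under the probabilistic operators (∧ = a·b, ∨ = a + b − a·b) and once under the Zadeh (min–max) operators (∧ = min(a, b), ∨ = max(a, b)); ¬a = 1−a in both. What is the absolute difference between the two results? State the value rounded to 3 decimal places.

Under probabilistic:
  NOT δ = 1 − 0.7600 = 0.2400
  β OR NOT δ = a + b − a·b on (0.5400, 0.2400) = 0.6504
  NOT δ = 1 − 0.7600 = 0.2400
  (β OR NOT δ) OR NOT δ = a + b − a·b on (0.6504, 0.2400) = 0.7343
  → value = 0.7343
Under Zadeh (min–max):
  NOT δ = 1 − 0.76 = 0.24
  β OR NOT δ = max(a, b) on (0.54, 0.24) = 0.54
  NOT δ = 1 − 0.76 = 0.24
  (β OR NOT δ) OR NOT δ = max(a, b) on (0.54, 0.24) = 0.54
  → value = 0.5400
|0.7343 − 0.5400| = 0.194

0.194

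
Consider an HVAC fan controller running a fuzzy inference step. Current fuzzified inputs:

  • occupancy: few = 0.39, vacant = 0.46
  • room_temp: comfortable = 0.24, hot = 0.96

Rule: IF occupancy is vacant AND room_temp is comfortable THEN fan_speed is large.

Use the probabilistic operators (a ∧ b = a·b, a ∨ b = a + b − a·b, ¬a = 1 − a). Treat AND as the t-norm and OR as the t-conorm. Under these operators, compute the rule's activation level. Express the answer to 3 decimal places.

firing strength: vacant=0.46, comfortable=0.24; AND[a·b] → w = 0.1104

0.110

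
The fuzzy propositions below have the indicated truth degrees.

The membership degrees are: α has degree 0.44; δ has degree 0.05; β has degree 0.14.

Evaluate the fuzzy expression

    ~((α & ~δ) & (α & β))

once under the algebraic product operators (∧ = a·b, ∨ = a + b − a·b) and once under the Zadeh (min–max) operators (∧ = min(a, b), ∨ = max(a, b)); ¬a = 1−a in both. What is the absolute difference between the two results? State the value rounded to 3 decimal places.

Under algebraic product:
  ~δ = 1 − 0.0500 = 0.9500
  α & ~δ = a·b on (0.4400, 0.9500) = 0.4180
  α & β = a·b on (0.4400, 0.1400) = 0.0616
  (α & ~δ) & (α & β) = a·b on (0.4180, 0.0616) = 0.0257
  ~((α & ~δ) & (α & β)) = 1 − 0.0257 = 0.9743
  → value = 0.9743
Under Zadeh (min–max):
  ~δ = 1 − 0.05 = 0.95
  α & ~δ = min(a, b) on (0.44, 0.95) = 0.44
  α & β = min(a, b) on (0.44, 0.14) = 0.14
  (α & ~δ) & (α & β) = min(a, b) on (0.44, 0.14) = 0.14
  ~((α & ~δ) & (α & β)) = 1 − 0.14 = 0.86
  → value = 0.8600
|0.9743 − 0.8600| = 0.114

0.114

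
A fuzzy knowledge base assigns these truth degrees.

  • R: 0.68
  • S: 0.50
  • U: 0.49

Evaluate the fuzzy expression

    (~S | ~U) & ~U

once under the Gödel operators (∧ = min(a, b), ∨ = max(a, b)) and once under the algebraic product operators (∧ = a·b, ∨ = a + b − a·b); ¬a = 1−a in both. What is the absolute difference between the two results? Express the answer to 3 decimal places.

0.125

Under Gödel:
  ~S = 1 − 0.50 = 0.50
  ~U = 1 − 0.49 = 0.51
  ~S | ~U = max(a, b) on (0.50, 0.51) = 0.51
  ~U = 1 − 0.49 = 0.51
  (~S | ~U) & ~U = min(a, b) on (0.51, 0.51) = 0.51
  → value = 0.5100
Under algebraic product:
  ~S = 1 − 0.5000 = 0.5000
  ~U = 1 − 0.4900 = 0.5100
  ~S | ~U = a + b − a·b on (0.5000, 0.5100) = 0.7550
  ~U = 1 − 0.4900 = 0.5100
  (~S | ~U) & ~U = a·b on (0.7550, 0.5100) = 0.3851
  → value = 0.3851
|0.5100 − 0.3851| = 0.125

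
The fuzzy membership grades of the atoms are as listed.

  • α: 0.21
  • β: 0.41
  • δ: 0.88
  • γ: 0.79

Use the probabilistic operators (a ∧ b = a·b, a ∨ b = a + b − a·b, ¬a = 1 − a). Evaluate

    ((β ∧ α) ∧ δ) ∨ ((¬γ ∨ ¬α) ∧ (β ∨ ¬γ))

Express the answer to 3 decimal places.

0.487

β ∧ α = a·b on (0.4100, 0.2100) = 0.0861
(β ∧ α) ∧ δ = a·b on (0.0861, 0.8800) = 0.0758
¬γ = 1 − 0.7900 = 0.2100
¬α = 1 − 0.2100 = 0.7900
¬γ ∨ ¬α = a + b − a·b on (0.2100, 0.7900) = 0.8341
¬γ = 1 − 0.7900 = 0.2100
β ∨ ¬γ = a + b − a·b on (0.4100, 0.2100) = 0.5339
(¬γ ∨ ¬α) ∧ (β ∨ ¬γ) = a·b on (0.8341, 0.5339) = 0.4453
((β ∧ α) ∧ δ) ∨ ((¬γ ∨ ¬α) ∧ (β ∨ ¬γ)) = a + b − a·b on (0.0758, 0.4453) = 0.4874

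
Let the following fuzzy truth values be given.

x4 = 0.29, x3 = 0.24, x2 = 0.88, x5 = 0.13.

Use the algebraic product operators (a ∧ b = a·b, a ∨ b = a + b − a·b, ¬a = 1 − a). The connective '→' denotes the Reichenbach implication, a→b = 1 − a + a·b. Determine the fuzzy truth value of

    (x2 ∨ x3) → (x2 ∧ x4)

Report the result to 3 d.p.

0.323

x2 ∨ x3 = a + b − a·b on (0.8800, 0.2400) = 0.9088
x2 ∧ x4 = a·b on (0.8800, 0.2900) = 0.2552
(x2 ∨ x3) → (x2 ∧ x4)  [Reichenbach: 1 − a + a·b] with a=0.9088, b=0.2552 → 0.3231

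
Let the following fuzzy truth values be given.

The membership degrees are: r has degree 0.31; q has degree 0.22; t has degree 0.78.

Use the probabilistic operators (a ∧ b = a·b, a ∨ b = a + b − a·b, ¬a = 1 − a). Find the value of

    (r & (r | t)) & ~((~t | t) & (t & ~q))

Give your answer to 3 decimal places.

0.130

r | t = a + b − a·b on (0.3100, 0.7800) = 0.8482
r & (r | t) = a·b on (0.3100, 0.8482) = 0.2629
~t = 1 − 0.7800 = 0.2200
~t | t = a + b − a·b on (0.2200, 0.7800) = 0.8284
~q = 1 − 0.2200 = 0.7800
t & ~q = a·b on (0.7800, 0.7800) = 0.6084
(~t | t) & (t & ~q) = a·b on (0.8284, 0.6084) = 0.5040
~((~t | t) & (t & ~q)) = 1 − 0.5040 = 0.4960
(r & (r | t)) & ~((~t | t) & (t & ~q)) = a·b on (0.2629, 0.4960) = 0.1304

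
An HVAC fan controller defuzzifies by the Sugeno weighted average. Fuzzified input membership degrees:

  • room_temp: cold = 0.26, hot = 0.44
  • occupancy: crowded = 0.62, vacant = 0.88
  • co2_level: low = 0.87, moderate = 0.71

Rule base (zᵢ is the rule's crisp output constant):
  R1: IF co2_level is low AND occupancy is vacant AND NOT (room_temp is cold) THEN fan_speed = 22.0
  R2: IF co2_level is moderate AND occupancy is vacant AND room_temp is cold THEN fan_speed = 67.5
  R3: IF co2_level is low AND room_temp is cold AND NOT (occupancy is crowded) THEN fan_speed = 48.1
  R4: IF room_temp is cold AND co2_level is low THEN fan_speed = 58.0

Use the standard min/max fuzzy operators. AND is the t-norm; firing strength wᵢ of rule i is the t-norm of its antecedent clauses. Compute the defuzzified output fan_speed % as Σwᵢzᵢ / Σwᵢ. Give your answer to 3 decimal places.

R1 (z=22.0): low=0.87, vacant=0.88, ¬cold=1−0.26=0.74; AND[min(a, b)] → w = 0.74
R2 (z=67.5): moderate=0.71, vacant=0.88, cold=0.26; AND[min(a, b)] → w = 0.26
R3 (z=48.1): low=0.87, cold=0.26, ¬crowded=1−0.62=0.38; AND[min(a, b)] → w = 0.26
R4 (z=58.0): cold=0.26, low=0.87; AND[min(a, b)] → w = 0.26
Weighted average = (0.74·22.0 + 0.26·67.5 + 0.26·48.1 + 0.26·58.0) / (0.74 + 0.26 + 0.26 + 0.26)
  = 61.4160 / 1.5200 = 40.405

40.405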